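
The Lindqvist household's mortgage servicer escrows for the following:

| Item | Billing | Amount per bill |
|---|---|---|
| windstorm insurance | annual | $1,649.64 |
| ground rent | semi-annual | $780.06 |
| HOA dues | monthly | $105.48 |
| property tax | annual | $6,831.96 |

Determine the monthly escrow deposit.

$942.29

Windstorm insurance: $1,649.64
Ground rent: $780.06 × 2 = $1,560.12
HOA dues: $105.48 × 12 = $1,265.76
Property tax: $6,831.96
Total annual escrow = $1,649.64 + $1,560.12 + $1,265.76 + $6,831.96 = $11,307.48
Monthly escrow = $11,307.48 / 12 = $942.29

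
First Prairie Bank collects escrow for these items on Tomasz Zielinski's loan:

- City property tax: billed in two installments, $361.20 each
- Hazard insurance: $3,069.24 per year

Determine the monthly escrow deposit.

$315.97

City property tax — $361.20 × 2 = $722.40 annually
Hazard insurance — $3,069.24 annually
Combined annual = $722.40 + $3,069.24 = $3,791.64
Monthly = $3,791.64 / 12 = $315.97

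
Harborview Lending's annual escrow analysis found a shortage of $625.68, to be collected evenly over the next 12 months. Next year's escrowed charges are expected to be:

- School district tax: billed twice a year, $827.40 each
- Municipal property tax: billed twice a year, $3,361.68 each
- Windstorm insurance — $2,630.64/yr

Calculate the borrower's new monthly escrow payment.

School district tax: $827.40 × 2 = $1,654.80 annually
Municipal property tax: $3,361.68 × 2 = $6,723.36 annually
Windstorm insurance: $2,630.64 annually
Total annual escrow = $1,654.80 + $6,723.36 + $2,630.64 = $11,008.80
Base monthly escrow = $11,008.80 / 12 = $917.40
Shortage per month = $625.68 ÷ 12 = $52.14
New monthly escrow = $917.40 + $52.14 = $969.54

$969.54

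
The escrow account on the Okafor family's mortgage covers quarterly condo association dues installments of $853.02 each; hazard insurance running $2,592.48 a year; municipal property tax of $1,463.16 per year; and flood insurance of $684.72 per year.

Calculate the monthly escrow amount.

$679.37

Condo association dues — $853.02 × 4 = $3,412.08/yr
Hazard insurance — $2,592.48/yr
Municipal property tax — $1,463.16/yr
Flood insurance — $684.72/yr
Combined annual = $8,152.44
Base monthly escrow = $8,152.44 / 12 = $679.37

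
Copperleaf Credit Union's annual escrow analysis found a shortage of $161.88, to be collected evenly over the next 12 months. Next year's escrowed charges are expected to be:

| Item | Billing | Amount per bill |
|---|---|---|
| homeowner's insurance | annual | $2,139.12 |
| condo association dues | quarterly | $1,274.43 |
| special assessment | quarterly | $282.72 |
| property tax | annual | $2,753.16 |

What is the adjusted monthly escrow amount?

Homeowner's insurance: $2,139.12/yr
Condo association dues: $1,274.43 × 4 = $5,097.72/yr
Special assessment: $282.72 × 4 = $1,130.88/yr
Property tax: $2,753.16/yr
Yearly total = $2,139.12 + $5,097.72 + $1,130.88 + $2,753.16 = $11,120.88
Monthly = $11,120.88 ÷ 12 = $926.74
Shortage per month = $161.88 ÷ 12 = $13.49
Adjusted monthly = $926.74 + $13.49 = $940.23

$940.23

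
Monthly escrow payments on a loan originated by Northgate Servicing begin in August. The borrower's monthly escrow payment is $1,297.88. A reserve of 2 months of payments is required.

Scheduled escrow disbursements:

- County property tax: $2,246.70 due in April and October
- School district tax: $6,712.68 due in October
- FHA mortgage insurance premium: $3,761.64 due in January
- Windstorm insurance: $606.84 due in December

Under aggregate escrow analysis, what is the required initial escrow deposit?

$8,136.34

Cushion = 2 × $1,297.88 = $2,595.76
Trial balance (start $0, +$1,297.88 each month, − disbursements):
  Aug: +$1,297.88 → $1,297.88
  Sep: +$1,297.88 → $2,595.76
  Oct: +$1,297.88 − $8,959.38 → -$5,065.74
  Nov: +$1,297.88 → -$3,767.86
  Dec: +$1,297.88 − $606.84 → -$3,076.82
  Jan: +$1,297.88 − $3,761.64 → -$5,540.58
  Feb: +$1,297.88 → -$4,242.70
  Mar: +$1,297.88 → -$2,944.82
  Apr: +$1,297.88 − $2,246.70 → -$3,893.64
  May: +$1,297.88 → -$2,595.76
  Jun: +$1,297.88 → -$1,297.88
  Jul: +$1,297.88 → $0.00
Lowest trial balance = -$5,540.58 (Jan)
Initial deposit = cushion − low point = $2,595.76 − (-$5,540.58) = $8,136.34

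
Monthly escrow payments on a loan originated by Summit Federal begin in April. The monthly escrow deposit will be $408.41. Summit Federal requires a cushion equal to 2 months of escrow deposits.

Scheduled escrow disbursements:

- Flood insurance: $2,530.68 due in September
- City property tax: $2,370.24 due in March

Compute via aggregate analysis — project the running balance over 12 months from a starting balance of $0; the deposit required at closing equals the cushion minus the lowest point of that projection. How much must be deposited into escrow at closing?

$897.04

Cushion = 2 × $408.41 = $816.82
Trial balance (start $0, +$408.41 each month, − disbursements):
  Apr: +$408.41 → $408.41
  May: +$408.41 → $816.82
  Jun: +$408.41 → $1,225.23
  Jul: +$408.41 → $1,633.64
  Aug: +$408.41 → $2,042.05
  Sep: +$408.41 − $2,530.68 → -$80.22
  Oct: +$408.41 → $328.19
  Nov: +$408.41 → $736.60
  Dec: +$408.41 → $1,145.01
  Jan: +$408.41 → $1,553.42
  Feb: +$408.41 → $1,961.83
  Mar: +$408.41 − $2,370.24 → $0.00
Lowest trial balance = -$80.22 (Sep)
Initial deposit = cushion − low point = $816.82 − (-$80.22) = $897.04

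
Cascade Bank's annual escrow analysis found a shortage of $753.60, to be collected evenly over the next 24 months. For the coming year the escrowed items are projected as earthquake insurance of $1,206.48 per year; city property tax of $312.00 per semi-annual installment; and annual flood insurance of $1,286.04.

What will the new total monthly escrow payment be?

Earthquake insurance = $1,206.48/yr
City property tax = $312.00 × 2 = $624.00/yr
Flood insurance = $1,286.04/yr
Total per year = $3,116.52
Base monthly escrow = $3,116.52 ÷ 12 = $259.71
Shortage per month = $753.60 ÷ 24 = $31.40
Adjusted monthly = $259.71 + $31.40 = $291.11

$291.11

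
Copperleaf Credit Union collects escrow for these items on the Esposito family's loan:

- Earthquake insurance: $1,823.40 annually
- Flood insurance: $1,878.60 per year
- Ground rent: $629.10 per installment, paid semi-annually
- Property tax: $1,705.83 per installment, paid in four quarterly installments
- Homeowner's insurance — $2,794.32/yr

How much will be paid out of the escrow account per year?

$14,577.84

Earthquake insurance: $1,823.40/yr
Flood insurance: $1,878.60/yr
Ground rent: $629.10 × 2 = $1,258.20/yr
Property tax: $1,705.83 × 4 = $6,823.32/yr
Homeowner's insurance: $2,794.32/yr
Total annual escrow = $1,823.40 + $1,878.60 + $1,258.20 + $6,823.32 + $2,794.32 = $14,577.84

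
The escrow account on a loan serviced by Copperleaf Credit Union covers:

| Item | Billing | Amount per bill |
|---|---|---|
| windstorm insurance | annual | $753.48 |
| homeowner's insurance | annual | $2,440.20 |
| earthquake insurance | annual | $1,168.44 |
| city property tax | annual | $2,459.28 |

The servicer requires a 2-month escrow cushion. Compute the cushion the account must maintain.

$1,136.90

Windstorm insurance — $753.48
Homeowner's insurance — $2,440.20
Earthquake insurance — $1,168.44
City property tax — $2,459.28
Combined annual = $6,821.40
Base monthly escrow = $6,821.40 ÷ 12 = $568.45
Cushion = 2 × $568.45 = $1,136.90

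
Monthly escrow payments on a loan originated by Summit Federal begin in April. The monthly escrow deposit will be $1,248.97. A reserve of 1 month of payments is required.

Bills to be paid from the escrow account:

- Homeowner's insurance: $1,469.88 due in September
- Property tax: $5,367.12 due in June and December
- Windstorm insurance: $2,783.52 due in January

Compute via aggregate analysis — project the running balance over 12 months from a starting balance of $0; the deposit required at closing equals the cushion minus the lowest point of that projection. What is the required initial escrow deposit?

$3,746.91

Cushion = 1 × $1,248.97 = $1,248.97
Trial balance (start $0, +$1,248.97 each month, − disbursements):
  Apr: +$1,248.97 → $1,248.97
  May: +$1,248.97 → $2,497.94
  Jun: +$1,248.97 − $5,367.12 → -$1,620.21
  Jul: +$1,248.97 → -$371.24
  Aug: +$1,248.97 → $877.73
  Sep: +$1,248.97 − $1,469.88 → $656.82
  Oct: +$1,248.97 → $1,905.79
  Nov: +$1,248.97 → $3,154.76
  Dec: +$1,248.97 − $5,367.12 → -$963.39
  Jan: +$1,248.97 − $2,783.52 → -$2,497.94
  Feb: +$1,248.97 → -$1,248.97
  Mar: +$1,248.97 → $0.00
Lowest trial balance = -$2,497.94 (Jan)
Initial deposit = cushion − low point = $1,248.97 − (-$2,497.94) = $3,746.91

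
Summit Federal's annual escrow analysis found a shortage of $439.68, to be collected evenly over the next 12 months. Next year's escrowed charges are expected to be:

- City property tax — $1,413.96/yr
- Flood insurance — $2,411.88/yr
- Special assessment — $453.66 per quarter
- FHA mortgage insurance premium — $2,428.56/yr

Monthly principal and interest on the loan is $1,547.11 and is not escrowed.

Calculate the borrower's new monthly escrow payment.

$709.06

City property tax = $1,413.96/yr
Flood insurance = $2,411.88/yr
Special assessment = $453.66 × 4 = $1,814.64/yr
FHA mortgage insurance premium = $2,428.56/yr
Combined annual = $8,069.04
Monthly escrow = $8,069.04 ÷ 12 = $672.42
Shortage spread = $439.68 / 12 = $36.64/mo
New monthly escrow = $672.42 + $36.64 = $709.06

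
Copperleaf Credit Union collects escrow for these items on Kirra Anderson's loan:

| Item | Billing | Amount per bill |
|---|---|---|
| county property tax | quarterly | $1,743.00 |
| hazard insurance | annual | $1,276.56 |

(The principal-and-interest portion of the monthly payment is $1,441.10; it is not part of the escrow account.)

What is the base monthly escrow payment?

$687.38

County property tax: $1,743.00 × 4 = $6,972.00 annually
Hazard insurance: $1,276.56 annually
Annual escrow total = $6,972.00 + $1,276.56 = $8,248.56
Base monthly escrow = $8,248.56 ÷ 12 = $687.38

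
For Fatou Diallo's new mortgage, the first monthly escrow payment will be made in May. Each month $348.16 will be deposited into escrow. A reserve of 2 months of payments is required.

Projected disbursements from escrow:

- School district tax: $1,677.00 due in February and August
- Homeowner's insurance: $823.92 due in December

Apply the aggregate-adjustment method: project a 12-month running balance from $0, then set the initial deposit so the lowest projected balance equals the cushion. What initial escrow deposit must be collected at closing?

Cushion = 2 × $348.16 = $696.32
Trial balance (start $0, +$348.16 each month, − disbursements):
  May: +$348.16 → $348.16
  Jun: +$348.16 → $696.32
  Jul: +$348.16 → $1,044.48
  Aug: +$348.16 − $1,677.00 → -$284.36
  Sep: +$348.16 → $63.80
  Oct: +$348.16 → $411.96
  Nov: +$348.16 → $760.12
  Dec: +$348.16 − $823.92 → $284.36
  Jan: +$348.16 → $632.52
  Feb: +$348.16 − $1,677.00 → -$696.32
  Mar: +$348.16 → -$348.16
  Apr: +$348.16 → $0.00
Lowest trial balance = -$696.32 (Feb)
Initial deposit = cushion − low point = $696.32 − (-$696.32) = $1,392.64

$1,392.64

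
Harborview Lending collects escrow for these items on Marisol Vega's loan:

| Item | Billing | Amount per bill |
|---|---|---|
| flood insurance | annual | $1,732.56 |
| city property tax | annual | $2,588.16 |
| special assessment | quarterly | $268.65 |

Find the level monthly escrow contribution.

$449.61

Flood insurance: $1,732.56/yr
City property tax: $2,588.16/yr
Special assessment: $268.65 × 4 = $1,074.60/yr
Total annual escrow = $1,732.56 + $2,588.16 + $1,074.60 = $5,395.32
Per month = $5,395.32 / 12 = $449.61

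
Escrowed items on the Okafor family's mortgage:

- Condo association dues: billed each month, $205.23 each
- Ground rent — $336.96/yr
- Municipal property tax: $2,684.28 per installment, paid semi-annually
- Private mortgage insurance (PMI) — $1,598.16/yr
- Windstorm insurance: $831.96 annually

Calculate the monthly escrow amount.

Condo association dues — $205.23 × 12 = $2,462.76/yr
Ground rent — $336.96/yr
Municipal property tax — $2,684.28 × 2 = $5,368.56/yr
Private mortgage insurance (PMI) — $1,598.16/yr
Windstorm insurance — $831.96/yr
Combined annual = $2,462.76 + $336.96 + $5,368.56 + $1,598.16 + $831.96 = $10,598.40
Per month = $10,598.40 ÷ 12 = $883.20

$883.20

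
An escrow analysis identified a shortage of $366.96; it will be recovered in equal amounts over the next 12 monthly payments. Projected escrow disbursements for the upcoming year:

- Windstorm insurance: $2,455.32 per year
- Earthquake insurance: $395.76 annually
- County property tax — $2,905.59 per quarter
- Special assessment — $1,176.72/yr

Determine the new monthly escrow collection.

$1,334.76

Windstorm insurance — $2,455.32 annually
Earthquake insurance — $395.76 annually
County property tax — $2,905.59 × 4 = $11,622.36 annually
Special assessment — $1,176.72 annually
Yearly total = $2,455.32 + $395.76 + $11,622.36 + $1,176.72 = $15,650.16
Per month = $15,650.16 / 12 = $1,304.18
Shortage per month = $366.96 ÷ 12 = $30.58
New monthly escrow = $1,304.18 + $30.58 = $1,334.76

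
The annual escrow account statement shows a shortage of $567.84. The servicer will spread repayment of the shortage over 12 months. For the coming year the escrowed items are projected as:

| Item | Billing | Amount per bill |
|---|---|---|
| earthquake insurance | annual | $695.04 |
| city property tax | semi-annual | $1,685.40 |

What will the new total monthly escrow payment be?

Earthquake insurance = $695.04 per year
City property tax = $1,685.40 × 2 = $3,370.80 per year
Total annual escrow = $695.04 + $3,370.80 = $4,065.84
Monthly escrow = $4,065.84 ÷ 12 = $338.82
Shortage per month = $567.84 / 12 = $47.32
New monthly escrow = $338.82 + $47.32 = $386.14

$386.14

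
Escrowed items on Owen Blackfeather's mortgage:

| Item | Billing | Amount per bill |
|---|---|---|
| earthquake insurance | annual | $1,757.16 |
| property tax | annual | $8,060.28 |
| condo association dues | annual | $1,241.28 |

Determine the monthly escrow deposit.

Earthquake insurance — $1,757.16 annually
Property tax — $8,060.28 annually
Condo association dues — $1,241.28 annually
Annual escrow total = $1,757.16 + $8,060.28 + $1,241.28 = $11,058.72
Monthly = $11,058.72 / 12 = $921.56

$921.56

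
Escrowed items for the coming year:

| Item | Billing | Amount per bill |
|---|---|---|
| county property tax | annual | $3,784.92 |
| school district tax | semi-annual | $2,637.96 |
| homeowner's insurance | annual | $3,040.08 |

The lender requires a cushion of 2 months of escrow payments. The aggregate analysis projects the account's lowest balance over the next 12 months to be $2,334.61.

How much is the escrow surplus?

$317.79

County property tax — $3,784.92/yr
School district tax — $2,637.96 × 2 = $5,275.92/yr
Homeowner's insurance — $3,040.08/yr
Total annual escrow = $12,100.92
Monthly escrow = $12,100.92 / 12 = $1,008.41
Required cushion = 2 × $1,008.41 = $2,016.82
Surplus = $2,334.61 − $2,016.82 = $317.79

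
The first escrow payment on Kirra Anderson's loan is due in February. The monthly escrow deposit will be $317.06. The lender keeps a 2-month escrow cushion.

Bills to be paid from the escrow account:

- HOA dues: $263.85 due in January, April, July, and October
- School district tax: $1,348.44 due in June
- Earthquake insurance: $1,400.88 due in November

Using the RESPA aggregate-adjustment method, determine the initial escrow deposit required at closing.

$1,004.39

Cushion = 2 × $317.06 = $634.12
Trial balance (start $0, +$317.06 each month, − disbursements):
  Feb: +$317.06 → $317.06
  Mar: +$317.06 → $634.12
  Apr: +$317.06 − $263.85 → $687.33
  May: +$317.06 → $1,004.39
  Jun: +$317.06 − $1,348.44 → -$26.99
  Jul: +$317.06 − $263.85 → $26.22
  Aug: +$317.06 → $343.28
  Sep: +$317.06 → $660.34
  Oct: +$317.06 − $263.85 → $713.55
  Nov: +$317.06 − $1,400.88 → -$370.27
  Dec: +$317.06 → -$53.21
  Jan: +$317.06 − $263.85 → $0.00
Lowest trial balance = -$370.27 (Nov)
Initial deposit = cushion − low point = $634.12 − (-$370.27) = $1,004.39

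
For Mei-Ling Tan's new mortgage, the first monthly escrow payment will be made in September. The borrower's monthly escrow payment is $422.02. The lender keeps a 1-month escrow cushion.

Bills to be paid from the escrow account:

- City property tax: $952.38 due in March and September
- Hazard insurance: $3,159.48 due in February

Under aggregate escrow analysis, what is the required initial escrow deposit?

Cushion = 1 × $422.02 = $422.02
Trial balance (start $0, +$422.02 each month, − disbursements):
  Sep: +$422.02 − $952.38 → -$530.36
  Oct: +$422.02 → -$108.34
  Nov: +$422.02 → $313.68
  Dec: +$422.02 → $735.70
  Jan: +$422.02 → $1,157.72
  Feb: +$422.02 − $3,159.48 → -$1,579.74
  Mar: +$422.02 − $952.38 → -$2,110.10
  Apr: +$422.02 → -$1,688.08
  May: +$422.02 → -$1,266.06
  Jun: +$422.02 → -$844.04
  Jul: +$422.02 → -$422.02
  Aug: +$422.02 → $0.00
Lowest trial balance = -$2,110.10 (Mar)
Initial deposit = cushion − low point = $422.02 − (-$2,110.10) = $2,532.12

$2,532.12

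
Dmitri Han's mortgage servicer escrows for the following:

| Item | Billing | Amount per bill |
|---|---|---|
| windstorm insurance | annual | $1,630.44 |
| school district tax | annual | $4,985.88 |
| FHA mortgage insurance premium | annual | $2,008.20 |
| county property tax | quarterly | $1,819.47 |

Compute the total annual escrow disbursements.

$15,902.40

Windstorm insurance — $1,630.44 per year
School district tax — $4,985.88 per year
FHA mortgage insurance premium — $2,008.20 per year
County property tax — $1,819.47 × 4 = $7,277.88 per year
Annual escrow total = $15,902.40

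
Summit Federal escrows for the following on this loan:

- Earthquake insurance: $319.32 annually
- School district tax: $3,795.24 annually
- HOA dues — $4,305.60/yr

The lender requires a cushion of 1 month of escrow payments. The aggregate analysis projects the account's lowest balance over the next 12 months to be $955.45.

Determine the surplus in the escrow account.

Earthquake insurance: $319.32
School district tax: $3,795.24
HOA dues: $4,305.60
Annual escrow total = $319.32 + $3,795.24 + $4,305.60 = $8,420.16
Monthly = $8,420.16 ÷ 12 = $701.68
Required cushion = 1 × $701.68 = $701.68
Surplus = $955.45 − $701.68 = $253.77

$253.77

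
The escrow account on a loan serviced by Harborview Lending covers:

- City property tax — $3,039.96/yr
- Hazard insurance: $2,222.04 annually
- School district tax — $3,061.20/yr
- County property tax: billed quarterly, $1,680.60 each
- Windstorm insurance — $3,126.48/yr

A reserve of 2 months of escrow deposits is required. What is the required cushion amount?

City property tax — $3,039.96 per year
Hazard insurance — $2,222.04 per year
School district tax — $3,061.20 per year
County property tax — $1,680.60 × 4 = $6,722.40 per year
Windstorm insurance — $3,126.48 per year
Yearly total = $3,039.96 + $2,222.04 + $3,061.20 + $6,722.40 + $3,126.48 = $18,172.08
Monthly escrow = $18,172.08 / 12 = $1,514.34
Cushion = 2 × $1,514.34 = $3,028.68

$3,028.68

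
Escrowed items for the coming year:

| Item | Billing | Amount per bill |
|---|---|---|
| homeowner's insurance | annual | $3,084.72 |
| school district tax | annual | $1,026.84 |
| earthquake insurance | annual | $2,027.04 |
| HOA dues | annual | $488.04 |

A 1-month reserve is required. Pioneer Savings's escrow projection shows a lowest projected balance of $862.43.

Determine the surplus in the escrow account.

$310.21

Homeowner's insurance: $3,084.72 annually
School district tax: $1,026.84 annually
Earthquake insurance: $2,027.04 annually
HOA dues: $488.04 annually
Total per year = $3,084.72 + $1,026.84 + $2,027.04 + $488.04 = $6,626.64
Per month = $6,626.64 / 12 = $552.22
Cushion = 1 × $552.22 = $552.22
Excess over cushion: $862.43 − $552.22 = $310.21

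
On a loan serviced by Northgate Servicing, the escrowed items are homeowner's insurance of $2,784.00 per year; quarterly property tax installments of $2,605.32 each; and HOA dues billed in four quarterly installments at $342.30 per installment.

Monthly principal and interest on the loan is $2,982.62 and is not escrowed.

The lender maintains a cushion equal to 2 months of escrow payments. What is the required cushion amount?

$2,429.08

Homeowner's insurance = $2,784.00/yr
Property tax = $2,605.32 × 4 = $10,421.28/yr
HOA dues = $342.30 × 4 = $1,369.20/yr
Total per year = $14,574.48
Monthly escrow = $14,574.48 ÷ 12 = $1,214.54
Reserve = 2 × $1,214.54 = $2,429.08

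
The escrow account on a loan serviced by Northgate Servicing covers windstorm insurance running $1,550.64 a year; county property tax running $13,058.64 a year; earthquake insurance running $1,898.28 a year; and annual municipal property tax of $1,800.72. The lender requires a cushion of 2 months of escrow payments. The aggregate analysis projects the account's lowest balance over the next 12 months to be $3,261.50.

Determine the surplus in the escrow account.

Windstorm insurance = $1,550.64
County property tax = $13,058.64
Earthquake insurance = $1,898.28
Municipal property tax = $1,800.72
Combined annual = $18,308.28
Monthly escrow = $18,308.28 ÷ 12 = $1,525.69
Required reserve = 2 × $1,525.69 = $3,051.38
Surplus = $3,261.50 − $3,051.38 = $210.12

$210.12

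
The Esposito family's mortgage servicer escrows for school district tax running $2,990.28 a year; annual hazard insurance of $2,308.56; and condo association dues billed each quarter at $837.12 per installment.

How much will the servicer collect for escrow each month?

$720.61

School district tax = $2,990.28 annually
Hazard insurance = $2,308.56 annually
Condo association dues = $837.12 × 4 = $3,348.48 annually
Annual escrow total = $8,647.32
Monthly escrow = $8,647.32 ÷ 12 = $720.61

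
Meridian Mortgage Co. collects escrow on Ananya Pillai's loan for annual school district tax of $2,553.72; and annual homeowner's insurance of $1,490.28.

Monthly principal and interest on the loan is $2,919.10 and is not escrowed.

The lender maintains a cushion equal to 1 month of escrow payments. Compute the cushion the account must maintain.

$337.00

School district tax = $2,553.72
Homeowner's insurance = $1,490.28
Total per year = $4,044.00
Base monthly escrow = $4,044.00 / 12 = $337.00
Cushion = 1 × $337.00 = $337.00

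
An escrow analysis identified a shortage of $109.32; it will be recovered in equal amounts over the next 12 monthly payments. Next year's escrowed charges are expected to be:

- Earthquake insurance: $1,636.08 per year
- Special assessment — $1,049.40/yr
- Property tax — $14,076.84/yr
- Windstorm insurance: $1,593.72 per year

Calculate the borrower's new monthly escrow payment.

Earthquake insurance = $1,636.08 annually
Special assessment = $1,049.40 annually
Property tax = $14,076.84 annually
Windstorm insurance = $1,593.72 annually
Total annual escrow = $1,636.08 + $1,049.40 + $14,076.84 + $1,593.72 = $18,356.04
Base monthly escrow = $18,356.04 ÷ 12 = $1,529.67
Monthly shortage recovery: $109.32 / 12 = $9.11
New monthly escrow = $1,529.67 + $9.11 = $1,538.78

$1,538.78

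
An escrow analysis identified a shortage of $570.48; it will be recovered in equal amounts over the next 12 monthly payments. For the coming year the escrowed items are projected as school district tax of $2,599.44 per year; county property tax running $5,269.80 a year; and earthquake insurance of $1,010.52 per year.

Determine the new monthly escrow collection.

$787.52

School district tax: $2,599.44/yr
County property tax: $5,269.80/yr
Earthquake insurance: $1,010.52/yr
Yearly total = $2,599.44 + $5,269.80 + $1,010.52 = $8,879.76
Monthly escrow = $8,879.76 ÷ 12 = $739.98
Monthly shortage recovery: $570.48 ÷ 12 = $47.54
New monthly escrow = $739.98 + $47.54 = $787.52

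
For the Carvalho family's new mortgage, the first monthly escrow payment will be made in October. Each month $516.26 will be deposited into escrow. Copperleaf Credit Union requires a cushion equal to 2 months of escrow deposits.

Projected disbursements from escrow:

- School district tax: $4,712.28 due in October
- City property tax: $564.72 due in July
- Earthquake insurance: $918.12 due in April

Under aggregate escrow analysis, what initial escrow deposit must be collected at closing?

$5,228.54

Cushion = 2 × $516.26 = $1,032.52
Trial balance (start $0, +$516.26 each month, − disbursements):
  Oct: +$516.26 − $4,712.28 → -$4,196.02
  Nov: +$516.26 → -$3,679.76
  Dec: +$516.26 → -$3,163.50
  Jan: +$516.26 → -$2,647.24
  Feb: +$516.26 → -$2,130.98
  Mar: +$516.26 → -$1,614.72
  Apr: +$516.26 − $918.12 → -$2,016.58
  May: +$516.26 → -$1,500.32
  Jun: +$516.26 → -$984.06
  Jul: +$516.26 − $564.72 → -$1,032.52
  Aug: +$516.26 → -$516.26
  Sep: +$516.26 → $0.00
Lowest trial balance = -$4,196.02 (Oct)
Initial deposit = cushion − low point = $1,032.52 − (-$4,196.02) = $5,228.54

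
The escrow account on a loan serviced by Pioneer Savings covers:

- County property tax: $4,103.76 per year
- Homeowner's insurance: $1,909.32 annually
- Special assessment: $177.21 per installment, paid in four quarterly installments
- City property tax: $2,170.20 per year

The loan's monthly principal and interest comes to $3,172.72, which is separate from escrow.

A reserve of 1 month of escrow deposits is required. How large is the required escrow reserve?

$741.01

County property tax: $4,103.76
Homeowner's insurance: $1,909.32
Special assessment: $177.21 × 4 = $708.84
City property tax: $2,170.20
Total annual escrow = $8,892.12
Monthly = $8,892.12 / 12 = $741.01
Required cushion = 1 × $741.01 = $741.01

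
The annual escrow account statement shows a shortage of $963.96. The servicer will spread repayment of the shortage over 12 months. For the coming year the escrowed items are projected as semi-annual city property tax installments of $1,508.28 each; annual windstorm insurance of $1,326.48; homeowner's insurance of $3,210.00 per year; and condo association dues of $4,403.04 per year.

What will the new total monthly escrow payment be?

$1,076.67

City property tax: $1,508.28 × 2 = $3,016.56 annually
Windstorm insurance: $1,326.48 annually
Homeowner's insurance: $3,210.00 annually
Condo association dues: $4,403.04 annually
Annual escrow total = $3,016.56 + $1,326.48 + $3,210.00 + $4,403.04 = $11,956.08
Base monthly escrow = $11,956.08 / 12 = $996.34
Shortage spread = $963.96 ÷ 12 = $80.33/mo
New monthly escrow = $996.34 + $80.33 = $1,076.67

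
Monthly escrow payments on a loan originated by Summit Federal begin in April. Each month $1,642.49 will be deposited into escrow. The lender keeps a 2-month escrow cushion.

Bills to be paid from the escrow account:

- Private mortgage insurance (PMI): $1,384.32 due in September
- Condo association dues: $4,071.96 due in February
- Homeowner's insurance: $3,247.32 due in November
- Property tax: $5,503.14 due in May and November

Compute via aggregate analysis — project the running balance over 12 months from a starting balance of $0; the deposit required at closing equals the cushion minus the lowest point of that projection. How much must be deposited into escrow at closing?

$5,782.98

Cushion = 2 × $1,642.49 = $3,284.98
Trial balance (start $0, +$1,642.49 each month, − disbursements):
  Apr: +$1,642.49 → $1,642.49
  May: +$1,642.49 − $5,503.14 → -$2,218.16
  Jun: +$1,642.49 → -$575.67
  Jul: +$1,642.49 → $1,066.82
  Aug: +$1,642.49 → $2,709.31
  Sep: +$1,642.49 − $1,384.32 → $2,967.48
  Oct: +$1,642.49 → $4,609.97
  Nov: +$1,642.49 − $8,750.46 → -$2,498.00
  Dec: +$1,642.49 → -$855.51
  Jan: +$1,642.49 → $786.98
  Feb: +$1,642.49 − $4,071.96 → -$1,642.49
  Mar: +$1,642.49 → $0.00
Lowest trial balance = -$2,498.00 (Nov)
Initial deposit = cushion − low point = $3,284.98 − (-$2,498.00) = $5,782.98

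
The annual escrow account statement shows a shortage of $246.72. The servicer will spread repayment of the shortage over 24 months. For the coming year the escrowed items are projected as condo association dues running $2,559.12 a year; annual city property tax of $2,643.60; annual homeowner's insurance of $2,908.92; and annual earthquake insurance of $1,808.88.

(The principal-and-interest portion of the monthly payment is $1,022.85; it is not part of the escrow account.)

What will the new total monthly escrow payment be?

Condo association dues: $2,559.12
City property tax: $2,643.60
Homeowner's insurance: $2,908.92
Earthquake insurance: $1,808.88
Total per year = $9,920.52
Monthly escrow = $9,920.52 / 12 = $826.71
Shortage spread = $246.72 ÷ 24 = $10.28/mo
Adjusted monthly = $826.71 + $10.28 = $836.99

$836.99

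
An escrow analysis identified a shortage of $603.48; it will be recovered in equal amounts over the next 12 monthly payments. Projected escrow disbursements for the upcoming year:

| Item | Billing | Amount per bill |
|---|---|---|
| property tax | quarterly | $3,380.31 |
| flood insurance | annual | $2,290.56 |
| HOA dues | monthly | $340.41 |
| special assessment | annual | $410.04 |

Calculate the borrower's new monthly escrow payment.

Property tax: $3,380.31 × 4 = $13,521.24
Flood insurance: $2,290.56
HOA dues: $340.41 × 12 = $4,084.92
Special assessment: $410.04
Annual escrow total = $13,521.24 + $2,290.56 + $4,084.92 + $410.04 = $20,306.76
Base monthly escrow = $20,306.76 / 12 = $1,692.23
Shortage spread = $603.48 ÷ 12 = $50.29/mo
New monthly escrow = $1,692.23 + $50.29 = $1,742.52

$1,742.52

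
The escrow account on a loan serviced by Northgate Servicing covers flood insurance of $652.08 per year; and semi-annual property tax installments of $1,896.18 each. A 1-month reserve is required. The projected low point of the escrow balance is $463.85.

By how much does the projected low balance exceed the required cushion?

$93.48

Flood insurance = $652.08 annually
Property tax = $1,896.18 × 2 = $3,792.36 annually
Annual escrow total = $4,444.44
Monthly escrow = $4,444.44 ÷ 12 = $370.37
Cushion = 1 × $370.37 = $370.37
Surplus = $463.85 − $370.37 = $93.48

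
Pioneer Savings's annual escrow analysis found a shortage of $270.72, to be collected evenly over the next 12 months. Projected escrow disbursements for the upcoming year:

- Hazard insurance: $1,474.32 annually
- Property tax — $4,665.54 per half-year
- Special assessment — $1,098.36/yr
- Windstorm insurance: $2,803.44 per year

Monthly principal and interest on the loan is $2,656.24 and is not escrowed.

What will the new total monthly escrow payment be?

Hazard insurance: $1,474.32
Property tax: $4,665.54 × 2 = $9,331.08
Special assessment: $1,098.36
Windstorm insurance: $2,803.44
Yearly total = $1,474.32 + $9,331.08 + $1,098.36 + $2,803.44 = $14,707.20
Monthly escrow = $14,707.20 ÷ 12 = $1,225.60
Shortage per month = $270.72 ÷ 12 = $22.56
New monthly escrow = $1,225.60 + $22.56 = $1,248.16

$1,248.16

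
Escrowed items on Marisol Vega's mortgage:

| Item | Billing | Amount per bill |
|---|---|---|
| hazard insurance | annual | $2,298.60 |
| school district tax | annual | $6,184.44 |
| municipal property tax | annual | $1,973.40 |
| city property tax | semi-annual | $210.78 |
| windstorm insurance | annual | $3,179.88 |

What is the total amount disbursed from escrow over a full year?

$14,057.88

Hazard insurance: $2,298.60
School district tax: $6,184.44
Municipal property tax: $1,973.40
City property tax: $210.78 × 2 = $421.56
Windstorm insurance: $3,179.88
Combined annual = $2,298.60 + $6,184.44 + $1,973.40 + $421.56 + $3,179.88 = $14,057.88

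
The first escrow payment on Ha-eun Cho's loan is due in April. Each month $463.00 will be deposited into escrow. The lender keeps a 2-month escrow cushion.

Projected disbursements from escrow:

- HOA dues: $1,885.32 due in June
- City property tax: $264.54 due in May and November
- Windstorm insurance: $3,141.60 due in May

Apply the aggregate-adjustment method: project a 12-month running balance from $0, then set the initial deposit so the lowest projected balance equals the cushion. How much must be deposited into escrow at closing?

Cushion = 2 × $463.00 = $926.00
Trial balance (start $0, +$463.00 each month, − disbursements):
  Apr: +$463.00 → $463.00
  May: +$463.00 − $3,406.14 → -$2,480.14
  Jun: +$463.00 − $1,885.32 → -$3,902.46
  Jul: +$463.00 → -$3,439.46
  Aug: +$463.00 → -$2,976.46
  Sep: +$463.00 → -$2,513.46
  Oct: +$463.00 → -$2,050.46
  Nov: +$463.00 − $264.54 → -$1,852.00
  Dec: +$463.00 → -$1,389.00
  Jan: +$463.00 → -$926.00
  Feb: +$463.00 → -$463.00
  Mar: +$463.00 → $0.00
Lowest trial balance = -$3,902.46 (Jun)
Initial deposit = cushion − low point = $926.00 − (-$3,902.46) = $4,828.46

$4,828.46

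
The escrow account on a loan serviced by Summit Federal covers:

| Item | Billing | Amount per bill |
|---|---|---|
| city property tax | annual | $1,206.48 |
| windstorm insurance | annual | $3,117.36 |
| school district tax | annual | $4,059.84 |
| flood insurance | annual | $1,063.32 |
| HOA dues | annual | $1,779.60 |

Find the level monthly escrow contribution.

City property tax: $1,206.48 annually
Windstorm insurance: $3,117.36 annually
School district tax: $4,059.84 annually
Flood insurance: $1,063.32 annually
HOA dues: $1,779.60 annually
Total annual escrow = $11,226.60
Monthly = $11,226.60 ÷ 12 = $935.55

$935.55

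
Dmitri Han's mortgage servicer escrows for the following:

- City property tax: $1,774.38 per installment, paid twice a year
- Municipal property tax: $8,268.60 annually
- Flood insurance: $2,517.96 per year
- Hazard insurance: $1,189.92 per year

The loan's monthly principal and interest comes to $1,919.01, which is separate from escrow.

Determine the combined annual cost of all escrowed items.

City property tax = $1,774.38 × 2 = $3,548.76 per year
Municipal property tax = $8,268.60 per year
Flood insurance = $2,517.96 per year
Hazard insurance = $1,189.92 per year
Total per year = $3,548.76 + $8,268.60 + $2,517.96 + $1,189.92 = $15,525.24

$15,525.24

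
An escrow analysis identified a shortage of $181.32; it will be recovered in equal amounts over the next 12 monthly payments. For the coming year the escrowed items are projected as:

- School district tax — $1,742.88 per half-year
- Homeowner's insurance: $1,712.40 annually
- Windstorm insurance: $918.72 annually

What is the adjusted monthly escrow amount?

$524.85

School district tax — $1,742.88 × 2 = $3,485.76
Homeowner's insurance — $1,712.40
Windstorm insurance — $918.72
Combined annual = $3,485.76 + $1,712.40 + $918.72 = $6,116.88
Monthly escrow = $6,116.88 ÷ 12 = $509.74
Monthly shortage recovery: $181.32 ÷ 12 = $15.11
Adjusted monthly = $509.74 + $15.11 = $524.85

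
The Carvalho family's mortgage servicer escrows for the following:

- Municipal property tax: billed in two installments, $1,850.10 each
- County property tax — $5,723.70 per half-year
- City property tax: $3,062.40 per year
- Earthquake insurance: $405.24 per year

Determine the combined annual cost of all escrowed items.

Municipal property tax — $1,850.10 × 2 = $3,700.20 annually
County property tax — $5,723.70 × 2 = $11,447.40 annually
City property tax — $3,062.40 annually
Earthquake insurance — $405.24 annually
Yearly total = $18,615.24

$18,615.24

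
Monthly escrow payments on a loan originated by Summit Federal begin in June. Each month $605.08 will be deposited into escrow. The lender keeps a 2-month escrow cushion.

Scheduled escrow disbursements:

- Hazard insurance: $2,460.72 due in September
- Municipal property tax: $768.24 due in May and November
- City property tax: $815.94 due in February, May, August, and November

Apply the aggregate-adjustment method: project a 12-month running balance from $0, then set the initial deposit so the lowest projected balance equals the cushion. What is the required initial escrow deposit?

Cushion = 2 × $605.08 = $1,210.16
Trial balance (start $0, +$605.08 each month, − disbursements):
  Jun: +$605.08 → $605.08
  Jul: +$605.08 → $1,210.16
  Aug: +$605.08 − $815.94 → $999.30
  Sep: +$605.08 − $2,460.72 → -$856.34
  Oct: +$605.08 → -$251.26
  Nov: +$605.08 − $1,584.18 → -$1,230.36
  Dec: +$605.08 → -$625.28
  Jan: +$605.08 → -$20.20
  Feb: +$605.08 − $815.94 → -$231.06
  Mar: +$605.08 → $374.02
  Apr: +$605.08 → $979.10
  May: +$605.08 − $1,584.18 → $0.00
Lowest trial balance = -$1,230.36 (Nov)
Initial deposit = cushion − low point = $1,210.16 − (-$1,230.36) = $2,440.52

$2,440.52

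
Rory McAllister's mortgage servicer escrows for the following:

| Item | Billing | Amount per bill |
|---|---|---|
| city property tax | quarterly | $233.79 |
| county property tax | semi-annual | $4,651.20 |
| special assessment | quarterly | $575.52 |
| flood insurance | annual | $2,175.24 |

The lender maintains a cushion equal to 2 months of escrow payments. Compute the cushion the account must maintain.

City property tax — $233.79 × 4 = $935.16/yr
County property tax — $4,651.20 × 2 = $9,302.40/yr
Special assessment — $575.52 × 4 = $2,302.08/yr
Flood insurance — $2,175.24/yr
Annual escrow total = $14,714.88
Monthly escrow = $14,714.88 / 12 = $1,226.24
Required cushion = 2 × $1,226.24 = $2,452.48

$2,452.48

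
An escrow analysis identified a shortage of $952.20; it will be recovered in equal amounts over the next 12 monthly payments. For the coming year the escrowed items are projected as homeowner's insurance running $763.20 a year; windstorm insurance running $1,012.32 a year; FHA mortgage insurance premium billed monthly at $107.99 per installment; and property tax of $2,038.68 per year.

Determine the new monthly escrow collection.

$505.19

Homeowner's insurance: $763.20
Windstorm insurance: $1,012.32
FHA mortgage insurance premium: $107.99 × 12 = $1,295.88
Property tax: $2,038.68
Annual escrow total = $5,110.08
Base monthly escrow = $5,110.08 / 12 = $425.84
Monthly shortage recovery: $952.20 / 12 = $79.35
Adjusted monthly = $425.84 + $79.35 = $505.19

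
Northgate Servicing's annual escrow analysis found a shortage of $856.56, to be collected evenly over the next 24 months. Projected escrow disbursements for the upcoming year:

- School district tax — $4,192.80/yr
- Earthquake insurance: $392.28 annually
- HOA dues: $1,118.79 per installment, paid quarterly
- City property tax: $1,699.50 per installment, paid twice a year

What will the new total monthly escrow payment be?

School district tax — $4,192.80
Earthquake insurance — $392.28
HOA dues — $1,118.79 × 4 = $4,475.16
City property tax — $1,699.50 × 2 = $3,399.00
Total per year = $4,192.80 + $392.28 + $4,475.16 + $3,399.00 = $12,459.24
Base monthly escrow = $12,459.24 / 12 = $1,038.27
Shortage spread = $856.56 ÷ 24 = $35.69/mo
New monthly escrow = $1,038.27 + $35.69 = $1,073.96

$1,073.96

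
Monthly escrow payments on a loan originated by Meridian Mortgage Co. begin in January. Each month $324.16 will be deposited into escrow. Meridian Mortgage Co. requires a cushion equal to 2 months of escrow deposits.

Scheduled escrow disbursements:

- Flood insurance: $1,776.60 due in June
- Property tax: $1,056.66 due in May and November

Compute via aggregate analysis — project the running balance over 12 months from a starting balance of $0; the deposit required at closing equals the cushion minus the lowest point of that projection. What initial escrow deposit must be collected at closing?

Cushion = 2 × $324.16 = $648.32
Trial balance (start $0, +$324.16 each month, − disbursements):
  Jan: +$324.16 → $324.16
  Feb: +$324.16 → $648.32
  Mar: +$324.16 → $972.48
  Apr: +$324.16 → $1,296.64
  May: +$324.16 − $1,056.66 → $564.14
  Jun: +$324.16 − $1,776.60 → -$888.30
  Jul: +$324.16 → -$564.14
  Aug: +$324.16 → -$239.98
  Sep: +$324.16 → $84.18
  Oct: +$324.16 → $408.34
  Nov: +$324.16 − $1,056.66 → -$324.16
  Dec: +$324.16 → $0.00
Lowest trial balance = -$888.30 (Jun)
Initial deposit = cushion − low point = $648.32 − (-$888.30) = $1,536.62

$1,536.62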